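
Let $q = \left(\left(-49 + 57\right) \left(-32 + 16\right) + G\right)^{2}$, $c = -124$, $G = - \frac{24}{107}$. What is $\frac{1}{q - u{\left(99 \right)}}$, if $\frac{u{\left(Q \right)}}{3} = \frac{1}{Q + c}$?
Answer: $\frac{286225}{4705994347} \approx 6.0821 \cdot 10^{-5}$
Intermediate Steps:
$G = - \frac{24}{107}$ ($G = \left(-24\right) \frac{1}{107} = - \frac{24}{107} \approx -0.2243$)
$u{\left(Q \right)} = \frac{3}{-124 + Q}$ ($u{\left(Q \right)} = \frac{3}{Q - 124} = \frac{3}{-124 + Q}$)
$q = \frac{188238400}{11449}$ ($q = \left(\left(-49 + 57\right) \left(-32 + 16\right) - \frac{24}{107}\right)^{2} = \left(8 \left(-16\right) - \frac{24}{107}\right)^{2} = \left(-128 - \frac{24}{107}\right)^{2} = \left(- \frac{13720}{107}\right)^{2} = \frac{188238400}{11449} \approx 16441.0$)
$\frac{1}{q - u{\left(99 \right)}} = \frac{1}{\frac{188238400}{11449} - \frac{3}{-124 + 99}} = \frac{1}{\frac{188238400}{11449} - \frac{3}{-25}} = \frac{1}{\frac{188238400}{11449} - 3 \left(- \frac{1}{25}\right)} = \frac{1}{\frac{188238400}{11449} - - \frac{3}{25}} = \frac{1}{\frac{188238400}{11449} + \frac{3}{25}} = \frac{1}{\frac{4705994347}{286225}} = \frac{286225}{4705994347}$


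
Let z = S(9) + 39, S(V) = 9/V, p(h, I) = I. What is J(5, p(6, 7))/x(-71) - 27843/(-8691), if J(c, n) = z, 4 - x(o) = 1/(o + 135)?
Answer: 1956595/147747 ≈ 13.243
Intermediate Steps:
x(o) = 4 - 1/(135 + o) (x(o) = 4 - 1/(o + 135) = 4 - 1/(135 + o))
z = 40 (z = 9/9 + 39 = 9*(⅑) + 39 = 1 + 39 = 40)
J(c, n) = 40
J(5, p(6, 7))/x(-71) - 27843/(-8691) = 40/(((539 + 4*(-71))/(135 - 71))) - 27843/(-8691) = 40/(((539 - 284)/64)) - 27843*(-1/8691) = 40/(((1/64)*255)) + 9281/2897 = 40/(255/64) + 9281/2897 = 40*(64/255) + 9281/2897 = 512/51 + 9281/2897 = 1956595/147747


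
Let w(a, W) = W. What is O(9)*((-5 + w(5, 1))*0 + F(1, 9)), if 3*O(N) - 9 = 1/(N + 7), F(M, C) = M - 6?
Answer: -725/48 ≈ -15.104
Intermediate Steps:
F(M, C) = -6 + M
O(N) = 3 + 1/(3*(7 + N)) (O(N) = 3 + 1/(3*(N + 7)) = 3 + 1/(3*(7 + N)))
O(9)*((-5 + w(5, 1))*0 + F(1, 9)) = ((64 + 9*9)/(3*(7 + 9)))*((-5 + 1)*0 + (-6 + 1)) = ((⅓)*(64 + 81)/16)*(-4*0 - 5) = ((⅓)*(1/16)*145)*(0 - 5) = (145/48)*(-5) = -725/48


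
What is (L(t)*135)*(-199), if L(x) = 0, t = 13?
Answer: 0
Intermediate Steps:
(L(t)*135)*(-199) = (0*135)*(-199) = 0*(-199) = 0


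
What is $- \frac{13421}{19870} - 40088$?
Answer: $- \frac{796561981}{19870} \approx -40089.0$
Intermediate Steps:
$- \frac{13421}{19870} - 40088 = - \frac{796561981}{19870}$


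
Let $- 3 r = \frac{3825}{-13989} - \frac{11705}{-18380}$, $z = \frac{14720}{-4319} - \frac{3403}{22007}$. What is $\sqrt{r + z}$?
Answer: $\frac{i \sqrt{22002285626686744770156793772241}}{2443859446381206} \approx 1.9194 i$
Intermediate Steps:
$z = - \frac{338640597}{95048233}$ ($z = 14720 \left(- \frac{1}{4319}\right) - \frac{3403}{22007} = - \frac{14720}{4319} - \frac{3403}{22007} = - \frac{338640597}{95048233} \approx -3.5628$)
$r = - \frac{6229183}{51423564}$ ($r = - \frac{\frac{3825}{-13989} - \frac{11705}{-18380}}{3} = - \frac{3825 \left(- \frac{1}{13989}\right) - - \frac{2341}{3676}}{3} = - \frac{- \frac{1275}{4663} + \frac{2341}{3676}}{3} = \left(- \frac{1}{3}\right) \frac{6229183}{17141188} = - \frac{6229183}{51423564} \approx -0.12113$)
$\sqrt{r + z} = \sqrt{- \frac{6229183}{51423564} - \frac{338640597}{95048233}} = \sqrt{- \frac{18006179250011347}{4887718892762412}} = \frac{i \sqrt{22002285626686744770156793772241}}{2443859446381206}$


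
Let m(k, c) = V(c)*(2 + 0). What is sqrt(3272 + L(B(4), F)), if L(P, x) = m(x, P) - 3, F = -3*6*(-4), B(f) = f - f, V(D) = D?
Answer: sqrt(3269) ≈ 57.175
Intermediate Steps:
B(f) = 0
m(k, c) = 2*c (m(k, c) = c*(2 + 0) = c*2 = 2*c)
F = 72 (F = -18*(-4) = 72)
L(P, x) = -3 + 2*P (L(P, x) = 2*P - 3 = -3 + 2*P)
sqrt(3272 + L(B(4), F)) = sqrt(3272 + (-3 + 2*0)) = sqrt(3272 + (-3 + 0)) = sqrt(3272 - 3) = sqrt(3269)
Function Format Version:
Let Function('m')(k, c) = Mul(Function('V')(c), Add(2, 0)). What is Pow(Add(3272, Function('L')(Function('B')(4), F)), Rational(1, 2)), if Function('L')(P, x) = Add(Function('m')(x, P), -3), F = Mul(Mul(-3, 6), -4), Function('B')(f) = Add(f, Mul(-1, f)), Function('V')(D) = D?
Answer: Pow(3269, Rational(1, 2)) ≈ 57.175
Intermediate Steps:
Function('B')(f) = 0
Function('m')(k, c) = Mul(2, c) (Function('m')(k, c) = Mul(c, Add(2, 0)) = Mul(c, 2) = Mul(2, c))
F = 72 (F = Mul(-18, -4) = 72)
Function('L')(P, x) = Add(-3, Mul(2, P)) (Function('L')(P, x) = Add(Mul(2, P), -3) = Add(-3, Mul(2, P)))
Pow(Add(3272, Function('L')(Function('B')(4), F)), Rational(1, 2)) = Pow(Add(3272, Add(-3, Mul(2, 0))), Rational(1, 2)) = Pow(Add(3272, Add(-3, 0)), Rational(1, 2)) = Pow(Add(3272, -3), Rational(1, 2)) = Pow(3269, Rational(1, 2))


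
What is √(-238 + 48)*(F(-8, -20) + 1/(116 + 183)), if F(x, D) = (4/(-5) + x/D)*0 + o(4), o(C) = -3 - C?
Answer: -2092*I*√190/299 ≈ -96.442*I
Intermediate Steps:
F(x, D) = -7 (F(x, D) = (4/(-5) + x/D)*0 + (-3 - 1*4) = (4*(-⅕) + x/D)*0 + (-3 - 4) = (-⅘ + x/D)*0 - 7 = 0 - 7 = -7)
√(-238 + 48)*(F(-8, -20) + 1/(116 + 183)) = √(-238 + 48)*(-7 + 1/(116 + 183)) = √(-190)*(-7 + 1/299) = (I*√190)*(-7 + 1/299) = (I*√190)*(-2092/299) = -2092*I*√190/299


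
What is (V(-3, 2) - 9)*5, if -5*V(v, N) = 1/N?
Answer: -91/2 ≈ -45.500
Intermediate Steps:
V(v, N) = -1/(5*N)
(V(-3, 2) - 9)*5 = (-1/5/2 - 9)*5 = (-1/5*1/2 - 9)*5 = (-1/10 - 9)*5 = -91/10*5 = -91/2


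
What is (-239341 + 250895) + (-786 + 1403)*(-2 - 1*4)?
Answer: 7852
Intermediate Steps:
(-239341 + 250895) + (-786 + 1403)*(-2 - 1*4) = 11554 + 617*(-2 - 4) = 11554 + 617*(-6) = 11554 - 3702 = 7852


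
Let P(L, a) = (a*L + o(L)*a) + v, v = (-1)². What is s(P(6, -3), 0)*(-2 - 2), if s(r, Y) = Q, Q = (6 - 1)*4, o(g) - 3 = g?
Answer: -80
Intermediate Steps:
v = 1
o(g) = 3 + g
P(L, a) = 1 + L*a + a*(3 + L) (P(L, a) = (a*L + (3 + L)*a) + 1 = (L*a + a*(3 + L)) + 1 = 1 + L*a + a*(3 + L))
Q = 20 (Q = 5*4 = 20)
s(r, Y) = 20
s(P(6, -3), 0)*(-2 - 2) = 20*(-2 - 2) = 20*(-4) = -80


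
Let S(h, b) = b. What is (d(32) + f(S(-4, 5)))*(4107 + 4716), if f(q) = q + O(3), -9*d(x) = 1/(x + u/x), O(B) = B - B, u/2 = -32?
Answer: 3967409/90 ≈ 44082.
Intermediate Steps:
u = -64 (u = 2*(-32) = -64)
O(B) = 0
d(x) = -1/(9*(x - 64/x))
f(q) = q (f(q) = q + 0 = q)
(d(32) + f(S(-4, 5)))*(4107 + 4716) = (-1*32/(-576 + 9*32²) + 5)*(4107 + 4716) = (-1*32/(-576 + 9*1024) + 5)*8823 = (-1*32/(-576 + 9216) + 5)*8823 = (-1*32/8640 + 5)*8823 = (-1*32*1/8640 + 5)*8823 = (-1/270 + 5)*8823 = (1349/270)*8823 = 3967409/90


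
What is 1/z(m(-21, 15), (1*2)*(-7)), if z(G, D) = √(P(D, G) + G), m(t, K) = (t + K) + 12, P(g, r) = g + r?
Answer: -I*√2/2 ≈ -0.70711*I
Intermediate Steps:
m(t, K) = 12 + K + t (m(t, K) = (K + t) + 12 = 12 + K + t)
z(G, D) = √(D + 2*G) (z(G, D) = √((D + G) + G) = √(D + 2*G))
1/z(m(-21, 15), (1*2)*(-7)) = 1/(√((1*2)*(-7) + 2*(12 + 15 - 21))) = 1/(√(2*(-7) + 2*6)) = 1/(√(-14 + 12)) = 1/(√(-2)) = 1/(I*√2) = -I*√2/2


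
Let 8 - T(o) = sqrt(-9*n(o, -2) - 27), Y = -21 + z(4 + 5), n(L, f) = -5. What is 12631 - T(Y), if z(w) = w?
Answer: 12623 + 3*sqrt(2) ≈ 12627.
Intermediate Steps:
Y = -12 (Y = -21 + (4 + 5) = -21 + 9 = -12)
T(o) = 8 - 3*sqrt(2) (T(o) = 8 - sqrt(-9*(-5) - 27) = 8 - sqrt(45 - 27) = 8 - sqrt(18) = 8 - 3*sqrt(2))
12631 - T(Y) = 12631 - (8 - 3*sqrt(2)) = 12631 + (-8 + 3*sqrt(2)) = 12623 + 3*sqrt(2)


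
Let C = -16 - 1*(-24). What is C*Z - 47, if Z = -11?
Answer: -135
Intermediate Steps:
C = 8 (C = -16 + 24 = 8)
C*Z - 47 = 8*(-11) - 47 = -88 - 47 = -135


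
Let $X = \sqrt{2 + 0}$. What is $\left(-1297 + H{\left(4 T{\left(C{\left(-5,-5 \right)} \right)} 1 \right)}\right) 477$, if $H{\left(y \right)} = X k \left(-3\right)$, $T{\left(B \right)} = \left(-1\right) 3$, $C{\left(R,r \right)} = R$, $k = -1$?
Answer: $-618669 + 1431 \sqrt{2} \approx -6.1665 \cdot 10^{5}$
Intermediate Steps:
$T{\left(B \right)} = -3$
$X = \sqrt{2} \approx 1.4142$
$H{\left(y \right)} = 3 \sqrt{2}$ ($H{\left(y \right)} = \sqrt{2} \left(-1\right) \left(-3\right) = - \sqrt{2} \left(-3\right) = 3 \sqrt{2}$)
$\left(-1297 + H{\left(4 T{\left(C{\left(-5,-5 \right)} \right)} 1 \right)}\right) 477 = \left(-1297 + 3 \sqrt{2}\right) 477 = -618669 + 1431 \sqrt{2}$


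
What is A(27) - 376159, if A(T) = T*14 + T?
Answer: -375754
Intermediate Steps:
A(T) = 15*T (A(T) = 14*T + T = 15*T)
A(27) - 376159 = 15*27 - 376159 = 405 - 376159 = -375754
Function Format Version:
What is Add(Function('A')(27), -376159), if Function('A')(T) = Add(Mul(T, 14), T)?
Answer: -375754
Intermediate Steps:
Function('A')(T) = Mul(15, T) (Function('A')(T) = Add(Mul(14, T), T) = Mul(15, T))
Add(Function('A')(27), -376159) = Add(Mul(15, 27), -376159) = Add(405, -376159) = -375754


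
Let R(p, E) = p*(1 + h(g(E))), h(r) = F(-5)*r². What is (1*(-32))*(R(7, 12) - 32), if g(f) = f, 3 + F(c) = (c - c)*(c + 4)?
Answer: 97568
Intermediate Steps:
F(c) = -3 (F(c) = -3 + (c - c)*(c + 4) = -3 + 0*(4 + c) = -3 + 0 = -3)
h(r) = -3*r²
R(p, E) = p*(1 - 3*E²)
(1*(-32))*(R(7, 12) - 32) = (1*(-32))*(7*(1 - 3*12²) - 32) = -32*(7*(1 - 3*144) - 32) = -32*(7*(1 - 432) - 32) = -32*(7*(-431) - 32) = -32*(-3017 - 32) = -32*(-3049) = 97568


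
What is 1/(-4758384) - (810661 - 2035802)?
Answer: 5829691332143/4758384 ≈ 1.2251e+6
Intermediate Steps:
1/(-4758384) - (810661 - 2035802) = -1/4758384 - 1*(-1225141) = -1/4758384 + 1225141 = 5829691332143/4758384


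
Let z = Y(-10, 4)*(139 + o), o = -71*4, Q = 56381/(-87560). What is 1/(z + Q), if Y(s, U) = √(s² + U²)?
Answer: 4936720360/18698442176222839 - 2223358544000*√29/18698442176222839 ≈ -0.00064006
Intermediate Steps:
Y(s, U) = √(U² + s²)
Q = -56381/87560 (Q = 56381*(-1/87560) = -56381/87560 ≈ -0.64391)
o = -284
z = -290*√29 (z = √(4² + (-10)²)*(139 - 284) = √(16 + 100)*(-145) = √116*(-145) = (2*√29)*(-145) = -290*√29 ≈ -1561.7)
1/(z + Q) = 1/(-290*√29 - 56381/87560) = 1/(-56381/87560 - 290*√29)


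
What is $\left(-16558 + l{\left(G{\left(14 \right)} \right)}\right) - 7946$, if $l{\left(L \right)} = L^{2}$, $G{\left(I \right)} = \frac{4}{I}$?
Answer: $- \frac{1200692}{49} \approx -24504.0$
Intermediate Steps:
$\left(-16558 + l{\left(G{\left(14 \right)} \right)}\right) - 7946 = \left(-16558 + \left(\frac{4}{14}\right)^{2}\right) - 7946 = \left(-16558 + \left(4 \cdot \frac{1}{14}\right)^{2}\right) - 7946 = \left(-16558 + \left(\frac{2}{7}\right)^{2}\right) - 7946 = \left(-16558 + \frac{4}{49}\right) - 7946 = - \frac{811338}{49} - 7946 = - \frac{1200692}{49}$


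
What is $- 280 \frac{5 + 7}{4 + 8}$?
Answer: $-280$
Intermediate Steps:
$- 280 \frac{5 + 7}{4 + 8} = - 280 \cdot \frac{12}{12} = - 280 \cdot 12 \cdot \frac{1}{12} = \left(-280\right) 1 = -280$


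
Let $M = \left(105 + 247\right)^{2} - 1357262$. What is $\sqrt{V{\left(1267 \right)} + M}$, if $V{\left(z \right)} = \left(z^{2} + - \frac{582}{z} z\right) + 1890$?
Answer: $3 \sqrt{41471} \approx 610.93$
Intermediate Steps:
$V{\left(z \right)} = 1308 + z^{2}$ ($V{\left(z \right)} = \left(z^{2} - 582\right) + 1890 = \left(-582 + z^{2}\right) + 1890 = 1308 + z^{2}$)
$M = -1233358$ ($M = 352^{2} - 1357262 = 123904 - 1357262 = -1233358$)
$\sqrt{V{\left(1267 \right)} + M} = \sqrt{\left(1308 + 1267^{2}\right) - 1233358} = \sqrt{\left(1308 + 1605289\right) - 1233358} = \sqrt{1606597 - 1233358} = \sqrt{373239} = 3 \sqrt{41471}$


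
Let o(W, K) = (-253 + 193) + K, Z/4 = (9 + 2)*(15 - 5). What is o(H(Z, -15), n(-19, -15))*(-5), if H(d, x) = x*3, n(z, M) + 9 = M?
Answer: 420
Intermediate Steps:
Z = 440 (Z = 4*((9 + 2)*(15 - 5)) = 4*(11*10) = 4*110 = 440)
n(z, M) = -9 + M
H(d, x) = 3*x
o(W, K) = -60 + K
o(H(Z, -15), n(-19, -15))*(-5) = (-60 + (-9 - 15))*(-5) = (-60 - 24)*(-5) = -84*(-5) = 420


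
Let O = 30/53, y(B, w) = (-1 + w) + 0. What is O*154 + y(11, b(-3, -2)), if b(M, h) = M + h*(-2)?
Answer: 4620/53 ≈ 87.170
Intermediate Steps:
b(M, h) = M - 2*h
y(B, w) = -1 + w
O = 30/53 (O = 30*(1/53) = 30/53 ≈ 0.56604)
O*154 + y(11, b(-3, -2)) = (30/53)*154 + (-1 + (-3 - 2*(-2))) = 4620/53 + (-1 + (-3 + 4)) = 4620/53 + (-1 + 1) = 4620/53 + 0 = 4620/53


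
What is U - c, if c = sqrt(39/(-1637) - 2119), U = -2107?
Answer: -2107 - I*sqrt(5678494354)/1637 ≈ -2107.0 - 46.033*I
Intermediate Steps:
c = I*sqrt(5678494354)/1637 (c = sqrt(39*(-1/1637) - 2119) = sqrt(-39/1637 - 2119) = sqrt(-3468842/1637) = I*sqrt(5678494354)/1637 ≈ 46.033*I)
U - c = -2107 - I*sqrt(5678494354)/1637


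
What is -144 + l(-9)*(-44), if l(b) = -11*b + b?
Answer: -4104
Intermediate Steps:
l(b) = -10*b
-144 + l(-9)*(-44) = -144 - 10*(-9)*(-44) = -144 + 90*(-44) = -144 - 3960 = -4104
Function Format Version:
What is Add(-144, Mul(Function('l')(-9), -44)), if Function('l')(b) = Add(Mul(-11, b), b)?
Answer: -4104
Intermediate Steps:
Function('l')(b) = Mul(-10, b)
Add(-144, Mul(Function('l')(-9), -44)) = Add(-144, Mul(Mul(-10, -9), -44)) = Add(-144, Mul(90, -44)) = Add(-144, -3960) = -4104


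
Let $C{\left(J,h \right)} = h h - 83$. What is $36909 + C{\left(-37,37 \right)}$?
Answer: $38195$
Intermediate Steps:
$C{\left(J,h \right)} = -83 + h^{2}$ ($C{\left(J,h \right)} = h^{2} - 83 = -83 + h^{2}$)
$36909 + C{\left(-37,37 \right)} = 36909 - \left(83 - 37^{2}\right) = 36909 + \left(-83 + 1369\right) = 36909 + 1286 = 38195$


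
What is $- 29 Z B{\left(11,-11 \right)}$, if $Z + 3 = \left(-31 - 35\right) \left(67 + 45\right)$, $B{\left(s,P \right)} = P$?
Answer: $-2359005$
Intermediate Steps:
$Z = -7395$ ($Z = -3 + \left(-31 - 35\right) \left(67 + 45\right) = -3 - 7392 = -7395$)
$- 29 Z B{\left(11,-11 \right)} = \left(-29\right) \left(-7395\right) \left(-11\right) = 214455 \left(-11\right) = -2359005$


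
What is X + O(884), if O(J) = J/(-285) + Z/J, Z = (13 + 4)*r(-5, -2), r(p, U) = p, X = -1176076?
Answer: -17429493713/14820 ≈ -1.1761e+6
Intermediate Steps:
Z = -85 (Z = (13 + 4)*(-5) = 17*(-5) = -85)
O(J) = -85/J - J/285 (O(J) = J/(-285) - 85/J = J*(-1/285) - 85/J = -J/285 - 85/J = -85/J - J/285)
X + O(884) = -1176076 + (-85/884 - 1/285*884) = -1176076 + (-85*1/884 - 884/285) = -1176076 + (-5/52 - 884/285) = -1176076 - 47393/14820 = -17429493713/14820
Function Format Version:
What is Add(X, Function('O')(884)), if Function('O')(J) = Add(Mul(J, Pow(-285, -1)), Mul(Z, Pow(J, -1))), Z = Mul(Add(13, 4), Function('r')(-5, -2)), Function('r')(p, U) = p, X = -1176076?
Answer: Rational(-17429493713, 14820) ≈ -1.1761e+6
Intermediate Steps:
Z = -85 (Z = Mul(Add(13, 4), -5) = Mul(17, -5) = -85)
Function('O')(J) = Add(Mul(-85, Pow(J, -1)), Mul(Rational(-1, 285), J)) (Function('O')(J) = Add(Mul(J, Pow(-285, -1)), Mul(-85, Pow(J, -1))) = Add(Mul(J, Rational(-1, 285)), Mul(-85, Pow(J, -1))) = Add(Mul(Rational(-1, 285), J), Mul(-85, Pow(J, -1))) = Add(Mul(-85, Pow(J, -1)), Mul(Rational(-1, 285), J)))
Add(X, Function('O')(884)) = Add(-1176076, Add(Mul(-85, Pow(884, -1)), Mul(Rational(-1, 285), 884))) = Add(-1176076, Add(Mul(-85, Rational(1, 884)), Rational(-884, 285))) = Add(-1176076, Add(Rational(-5, 52), Rational(-884, 285))) = Add(-1176076, Rational(-47393, 14820)) = Rational(-17429493713, 14820)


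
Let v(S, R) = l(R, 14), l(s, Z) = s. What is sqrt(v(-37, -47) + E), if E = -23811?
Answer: I*sqrt(23858) ≈ 154.46*I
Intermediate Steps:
v(S, R) = R
sqrt(v(-37, -47) + E) = sqrt(-47 - 23811) = sqrt(-23858) = I*sqrt(23858)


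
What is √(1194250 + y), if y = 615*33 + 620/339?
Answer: 5*√5583077445/339 ≈ 1102.1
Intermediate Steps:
y = 6880625/339 (y = 20295 + 620*(1/339) = 20295 + 620/339 = 6880625/339 ≈ 20297.)
√(1194250 + y) = √(1194250 + 6880625/339) = √(411731375/339) = 5*√5583077445/339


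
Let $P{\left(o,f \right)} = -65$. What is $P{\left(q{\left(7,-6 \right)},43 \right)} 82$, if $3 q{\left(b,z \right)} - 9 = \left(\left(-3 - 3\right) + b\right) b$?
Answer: $-5330$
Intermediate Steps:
$q{\left(b,z \right)} = 3 + \frac{b \left(-6 + b\right)}{3}$ ($q{\left(b,z \right)} = 3 + \frac{\left(\left(-3 - 3\right) + b\right) b}{3} = 3 + \frac{\left(-6 + b\right) b}{3} = 3 + \frac{b \left(-6 + b\right)}{3}$)
$P{\left(q{\left(7,-6 \right)},43 \right)} 82 = \left(-65\right) 82 = -5330$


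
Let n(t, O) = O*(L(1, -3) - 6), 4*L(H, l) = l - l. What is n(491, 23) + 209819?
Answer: 209681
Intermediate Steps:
L(H, l) = 0 (L(H, l) = (l - l)/4 = (1/4)*0 = 0)
n(t, O) = -6*O (n(t, O) = O*(0 - 6) = O*(-6) = -6*O)
n(491, 23) + 209819 = -6*23 + 209819 = -138 + 209819 = 209681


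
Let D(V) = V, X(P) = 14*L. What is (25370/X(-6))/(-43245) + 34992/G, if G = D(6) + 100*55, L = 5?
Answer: 5289317279/833374395 ≈ 6.3469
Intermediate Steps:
X(P) = 70 (X(P) = 14*5 = 70)
G = 5506 (G = 6 + 100*55 = 6 + 5500 = 5506)
(25370/X(-6))/(-43245) + 34992/G = (25370/70)/(-43245) + 34992/5506 = (25370*(1/70))*(-1/43245) + 34992*(1/5506) = (2537/7)*(-1/43245) + 17496/2753 = -2537/302715 + 17496/2753 = 5289317279/833374395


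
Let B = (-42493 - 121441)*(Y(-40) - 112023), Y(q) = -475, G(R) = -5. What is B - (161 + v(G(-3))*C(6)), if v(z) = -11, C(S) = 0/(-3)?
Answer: 18442246971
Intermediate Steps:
C(S) = 0 (C(S) = 0*(-⅓) = 0)
B = 18442247132 (B = (-42493 - 121441)*(-475 - 112023) = -163934*(-112498) = 18442247132)
B - (161 + v(G(-3))*C(6)) = 18442247132 - (161 - 11*0) = 18442247132 - (161 + 0) = 18442247132 - 1*161 = 18442247132 - 161 = 18442246971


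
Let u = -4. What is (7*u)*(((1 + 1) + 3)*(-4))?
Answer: 560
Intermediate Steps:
(7*u)*(((1 + 1) + 3)*(-4)) = (7*(-4))*(((1 + 1) + 3)*(-4)) = -28*(2 + 3)*(-4) = -140*(-4) = -28*(-20) = 560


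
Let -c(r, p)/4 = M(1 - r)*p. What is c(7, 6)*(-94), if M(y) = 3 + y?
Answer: -6768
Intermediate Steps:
c(r, p) = -4*p*(4 - r) (c(r, p) = -4*(3 + (1 - r))*p = -4*(4 - r)*p = -4*p*(4 - r))
c(7, 6)*(-94) = (4*6*(-4 + 7))*(-94) = (4*6*3)*(-94) = 72*(-94) = -6768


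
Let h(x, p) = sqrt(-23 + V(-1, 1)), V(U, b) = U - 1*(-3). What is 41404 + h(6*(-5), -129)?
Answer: 41404 + I*sqrt(21) ≈ 41404.0 + 4.5826*I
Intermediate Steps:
V(U, b) = 3 + U (V(U, b) = U + 3 = 3 + U)
h(x, p) = I*sqrt(21) (h(x, p) = sqrt(-23 + (3 - 1)) = sqrt(-23 + 2) = sqrt(-21) = I*sqrt(21))
41404 + h(6*(-5), -129) = 41404 + I*sqrt(21)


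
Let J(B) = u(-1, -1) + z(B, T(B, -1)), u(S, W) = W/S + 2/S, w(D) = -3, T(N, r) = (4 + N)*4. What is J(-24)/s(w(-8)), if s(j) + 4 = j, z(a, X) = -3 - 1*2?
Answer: 6/7 ≈ 0.85714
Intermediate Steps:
T(N, r) = 16 + 4*N
z(a, X) = -5 (z(a, X) = -3 - 2 = -5)
s(j) = -4 + j
u(S, W) = 2/S + W/S
J(B) = -6 (J(B) = (2 - 1)/(-1) - 5 = -1*1 - 5 = -1 - 5 = -6)
J(-24)/s(w(-8)) = -6/(-4 - 3) = -6/(-7) = -6*(-1/7) = 6/7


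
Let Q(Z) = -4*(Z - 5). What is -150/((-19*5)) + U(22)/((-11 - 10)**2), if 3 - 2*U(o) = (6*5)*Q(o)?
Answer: 7253/1862 ≈ 3.8953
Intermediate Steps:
Q(Z) = 20 - 4*Z (Q(Z) = -4*(-5 + Z) = 20 - 4*Z)
U(o) = -597/2 + 60*o (U(o) = 3/2 - 6*5*(20 - 4*o)/2 = 3/2 - 15*(20 - 4*o) = 3/2 - (600 - 120*o)/2 = 3/2 + (-300 + 60*o) = -597/2 + 60*o)
-150/((-19*5)) + U(22)/((-11 - 10)**2) = -150/((-19*5)) + (-597/2 + 60*22)/((-11 - 10)**2) = -150/(-95) + (-597/2 + 1320)/((-21)**2) = -150*(-1/95) + (2043/2)/441 = 30/19 + (2043/2)*(1/441) = 30/19 + 227/98 = 7253/1862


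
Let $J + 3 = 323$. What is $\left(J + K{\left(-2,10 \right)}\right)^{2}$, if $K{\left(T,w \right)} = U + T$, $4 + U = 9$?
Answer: $104329$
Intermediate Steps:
$U = 5$ ($U = -4 + 9 = 5$)
$K{\left(T,w \right)} = 5 + T$
$J = 320$ ($J = -3 + 323 = 320$)
$\left(J + K{\left(-2,10 \right)}\right)^{2} = \left(320 + \left(5 - 2\right)\right)^{2} = \left(320 + 3\right)^{2} = 323^{2} = 104329$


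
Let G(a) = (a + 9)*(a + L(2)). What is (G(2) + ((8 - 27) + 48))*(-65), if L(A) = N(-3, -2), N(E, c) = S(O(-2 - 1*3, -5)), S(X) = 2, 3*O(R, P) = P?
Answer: -4745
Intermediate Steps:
O(R, P) = P/3
N(E, c) = 2
L(A) = 2
G(a) = (2 + a)*(9 + a) (G(a) = (a + 9)*(a + 2) = (9 + a)*(2 + a) = (2 + a)*(9 + a))
(G(2) + ((8 - 27) + 48))*(-65) = ((18 + 2**2 + 11*2) + ((8 - 27) + 48))*(-65) = ((18 + 4 + 22) + (-19 + 48))*(-65) = (44 + 29)*(-65) = 73*(-65) = -4745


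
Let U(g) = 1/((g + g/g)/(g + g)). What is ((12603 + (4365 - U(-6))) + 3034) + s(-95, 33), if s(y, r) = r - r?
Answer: 99998/5 ≈ 20000.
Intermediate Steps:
U(g) = 2*g/(1 + g) (U(g) = 1/((g + 1)/((2*g))) = 1/((1 + g)*(1/(2*g))) = 1/((1 + g)/(2*g)) = 2*g/(1 + g))
s(y, r) = 0
((12603 + (4365 - U(-6))) + 3034) + s(-95, 33) = ((12603 + (4365 - 2*(-6)/(1 - 6))) + 3034) + 0 = ((12603 + (4365 - 2*(-6)/(-5))) + 3034) + 0 = ((12603 + (4365 - 2*(-6)*(-1)/5)) + 3034) + 0 = ((12603 + (4365 - 1*12/5)) + 3034) + 0 = ((12603 + (4365 - 12/5)) + 3034) + 0 = ((12603 + 21813/5) + 3034) + 0 = (84828/5 + 3034) + 0 = 99998/5 + 0 = 99998/5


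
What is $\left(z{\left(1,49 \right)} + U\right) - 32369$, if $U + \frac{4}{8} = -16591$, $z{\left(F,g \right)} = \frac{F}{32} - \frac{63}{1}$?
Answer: $- \frac{1568751}{32} \approx -49024.0$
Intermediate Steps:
$z{\left(F,g \right)} = -63 + \frac{F}{32}$ ($z{\left(F,g \right)} = F \frac{1}{32} - 63 = \frac{F}{32} - 63 = -63 + \frac{F}{32}$)
$U = - \frac{33183}{2}$ ($U = - \frac{1}{2} - 16591 = - \frac{33183}{2} \approx -16592.0$)
$\left(z{\left(1,49 \right)} + U\right) - 32369 = \left(\left(-63 + \frac{1}{32} \cdot 1\right) - \frac{33183}{2}\right) - 32369 = \left(\left(-63 + \frac{1}{32}\right) - \frac{33183}{2}\right) - 32369 = \left(- \frac{2015}{32} - \frac{33183}{2}\right) - 32369 = - \frac{532943}{32} - 32369 = - \frac{1568751}{32}$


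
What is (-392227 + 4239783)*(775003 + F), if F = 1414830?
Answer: 8425505098148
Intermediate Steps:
(-392227 + 4239783)*(775003 + F) = (-392227 + 4239783)*(775003 + 1414830) = 3847556*2189833 = 8425505098148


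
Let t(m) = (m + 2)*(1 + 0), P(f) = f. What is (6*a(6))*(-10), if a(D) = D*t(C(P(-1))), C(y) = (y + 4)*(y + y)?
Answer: 1440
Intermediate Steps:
C(y) = 2*y*(4 + y) (C(y) = (4 + y)*(2*y) = 2*y*(4 + y))
t(m) = 2 + m (t(m) = (2 + m)*1 = 2 + m)
a(D) = -4*D (a(D) = D*(2 + 2*(-1)*(4 - 1)) = D*(2 + 2*(-1)*3) = D*(2 - 6) = D*(-4) = -4*D)
(6*a(6))*(-10) = (6*(-4*6))*(-10) = (6*(-24))*(-10) = -144*(-10) = 1440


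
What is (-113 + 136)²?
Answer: 529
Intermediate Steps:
(-113 + 136)² = 23² = 529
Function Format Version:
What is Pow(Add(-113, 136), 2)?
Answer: 529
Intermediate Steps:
Pow(Add(-113, 136), 2) = Pow(23, 2) = 529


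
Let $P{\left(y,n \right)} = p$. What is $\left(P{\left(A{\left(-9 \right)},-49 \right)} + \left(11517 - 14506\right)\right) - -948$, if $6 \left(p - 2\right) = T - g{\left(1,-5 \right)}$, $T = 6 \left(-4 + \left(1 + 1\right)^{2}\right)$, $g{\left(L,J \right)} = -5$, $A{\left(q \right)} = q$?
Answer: $- \frac{12229}{6} \approx -2038.2$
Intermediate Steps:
$T = 0$ ($T = 6 \left(-4 + 2^{2}\right) = 6 \left(-4 + 4\right) = 6 \cdot 0 = 0$)
$p = \frac{17}{6}$ ($p = 2 + \frac{0 - -5}{6} = 2 + \frac{0 + 5}{6} = 2 + \frac{1}{6} \cdot 5 = 2 + \frac{5}{6} = \frac{17}{6} \approx 2.8333$)
$P{\left(y,n \right)} = \frac{17}{6}$
$\left(P{\left(A{\left(-9 \right)},-49 \right)} + \left(11517 - 14506\right)\right) - -948 = \left(\frac{17}{6} + \left(11517 - 14506\right)\right) - -948 = \left(\frac{17}{6} - 2989\right) + 948 = - \frac{17917}{6} + 948 = - \frac{12229}{6}$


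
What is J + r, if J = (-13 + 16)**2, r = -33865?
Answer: -33856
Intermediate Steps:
J = 9 (J = 3**2 = 9)
J + r = 9 - 33865 = -33856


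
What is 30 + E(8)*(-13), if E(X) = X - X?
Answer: 30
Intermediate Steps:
E(X) = 0
30 + E(8)*(-13) = 30 + 0*(-13) = 30 + 0 = 30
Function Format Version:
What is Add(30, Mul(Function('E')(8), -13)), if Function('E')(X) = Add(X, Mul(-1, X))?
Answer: 30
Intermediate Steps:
Function('E')(X) = 0
Add(30, Mul(Function('E')(8), -13)) = Add(30, Mul(0, -13)) = Add(30, 0) = 30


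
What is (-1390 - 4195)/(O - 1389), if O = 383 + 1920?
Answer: -5585/914 ≈ -6.1105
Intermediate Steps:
O = 2303
(-1390 - 4195)/(O - 1389) = (-1390 - 4195)/(2303 - 1389) = -5585/914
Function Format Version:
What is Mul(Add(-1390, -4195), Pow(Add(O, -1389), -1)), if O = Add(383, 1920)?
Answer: Rational(-5585, 914) ≈ -6.1105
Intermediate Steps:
O = 2303
Mul(Add(-1390, -4195), Pow(Add(O, -1389), -1)) = Mul(Add(-1390, -4195), Pow(Add(2303, -1389), -1)) = Mul(-5585, Pow(914, -1)) = Mul(-5585, Rational(1, 914)) = Rational(-5585, 914)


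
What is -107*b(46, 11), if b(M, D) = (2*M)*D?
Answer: -108284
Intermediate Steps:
b(M, D) = 2*D*M
-107*b(46, 11) = -214*11*46 = -107*1012 = -108284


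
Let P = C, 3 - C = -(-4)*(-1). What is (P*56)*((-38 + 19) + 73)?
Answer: 21168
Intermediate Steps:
C = 7 (C = 3 - (-1)*(-4*(-1)) = 3 - (-1)*4 = 3 - 1*(-4) = 3 + 4 = 7)
P = 7
(P*56)*((-38 + 19) + 73) = (7*56)*((-38 + 19) + 73) = 392*(-19 + 73) = 392*54 = 21168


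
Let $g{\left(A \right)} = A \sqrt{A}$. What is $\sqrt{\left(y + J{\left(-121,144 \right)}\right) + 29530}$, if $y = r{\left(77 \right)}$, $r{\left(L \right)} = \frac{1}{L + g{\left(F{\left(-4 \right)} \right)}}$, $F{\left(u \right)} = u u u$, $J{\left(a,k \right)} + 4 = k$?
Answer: $\frac{\sqrt{2132179186513051 + 137253376 i}}{268073} \approx 172.25 + 5.5441 \cdot 10^{-6} i$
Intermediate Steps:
$J{\left(a,k \right)} = -4 + k$
$F{\left(u \right)} = u^{3}$ ($F{\left(u \right)} = u u^{2} = u^{3}$)
$g{\left(A \right)} = A^{\frac{3}{2}}$
$r{\left(L \right)} = \frac{1}{L - 512 i}$ ($r{\left(L \right)} = \frac{1}{L + \left(\left(-4\right)^{3}\right)^{\frac{3}{2}}} = \frac{1}{L + \left(-64\right)^{\frac{3}{2}}} = \frac{1}{L - 512 i}$)
$y = \frac{77 + 512 i}{268073}$ ($y = \frac{1}{77 - 512 i} = \frac{77 + 512 i}{268073} \approx 0.00028724 + 0.0019099 i$)
$\sqrt{\left(y + J{\left(-121,144 \right)}\right) + 29530} = \sqrt{\left(\left(\frac{77}{268073} + \frac{512 i}{268073}\right) + \left(-4 + 144\right)\right) + 29530} = \sqrt{\left(\left(\frac{77}{268073} + \frac{512 i}{268073}\right) + 140\right) + 29530} = \sqrt{\left(\frac{37530297}{268073} + \frac{512 i}{268073}\right) + 29530} = \sqrt{\frac{7953725987}{268073} + \frac{512 i}{268073}}$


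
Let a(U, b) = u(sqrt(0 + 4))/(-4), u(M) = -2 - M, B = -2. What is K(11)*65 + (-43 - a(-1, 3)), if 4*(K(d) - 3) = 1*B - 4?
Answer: 107/2 ≈ 53.500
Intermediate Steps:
K(d) = 3/2 (K(d) = 3 + (1*(-2) - 4)/4 = 3 + (-2 - 4)/4 = 3 + (1/4)*(-6) = 3 - 3/2 = 3/2)
a(U, b) = 1 (a(U, b) = (-2 - sqrt(0 + 4))/(-4) = (-2 - sqrt(4))*(-1/4) = (-2 - 1*2)*(-1/4) = (-2 - 2)*(-1/4) = -4*(-1/4) = 1)
K(11)*65 + (-43 - a(-1, 3)) = (3/2)*65 + (-43 - 1*1) = 195/2 + (-43 - 1) = 195/2 - 44 = 107/2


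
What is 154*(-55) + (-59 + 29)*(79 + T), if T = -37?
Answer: -9730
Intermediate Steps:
154*(-55) + (-59 + 29)*(79 + T) = 154*(-55) + (-59 + 29)*(79 - 37) = -8470 - 30*42 = -8470 - 1260 = -9730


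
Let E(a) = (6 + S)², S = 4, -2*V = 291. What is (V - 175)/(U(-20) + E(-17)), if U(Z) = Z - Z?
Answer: -641/200 ≈ -3.2050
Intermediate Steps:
V = -291/2 (V = -½*291 = -291/2 ≈ -145.50)
E(a) = 100 (E(a) = (6 + 4)² = 10² = 100)
U(Z) = 0
(V - 175)/(U(-20) + E(-17)) = (-291/2 - 175)/(0 + 100) = -641/2/100 = -641/2*1/100 = -641/200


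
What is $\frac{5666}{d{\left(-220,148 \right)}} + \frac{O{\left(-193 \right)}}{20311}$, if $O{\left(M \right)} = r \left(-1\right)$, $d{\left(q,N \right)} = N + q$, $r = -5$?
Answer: $- \frac{57540883}{731196} \approx -78.694$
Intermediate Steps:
$O{\left(M \right)} = 5$ ($O{\left(M \right)} = \left(-5\right) \left(-1\right) = 5$)
$\frac{5666}{d{\left(-220,148 \right)}} + \frac{O{\left(-193 \right)}}{20311} = \frac{5666}{148 - 220} + \frac{5}{20311} = \frac{5666}{-72} + 5 \cdot \frac{1}{20311} = 5666 \left(- \frac{1}{72}\right) + \frac{5}{20311} = - \frac{2833}{36} + \frac{5}{20311} = - \frac{57540883}{731196}$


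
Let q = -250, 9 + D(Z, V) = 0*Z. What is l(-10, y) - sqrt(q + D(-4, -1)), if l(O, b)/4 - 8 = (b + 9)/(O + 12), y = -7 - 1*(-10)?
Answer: 56 - I*sqrt(259) ≈ 56.0 - 16.093*I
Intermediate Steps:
D(Z, V) = -9 (D(Z, V) = -9 + 0*Z = -9 + 0 = -9)
y = 3 (y = -7 + 10 = 3)
l(O, b) = 32 + 4*(9 + b)/(12 + O) (l(O, b) = 32 + 4*((b + 9)/(O + 12)) = 32 + 4*((9 + b)/(12 + O)) = 32 + 4*(9 + b)/(12 + O))
l(-10, y) - sqrt(q + D(-4, -1)) = 4*(105 + 3 + 8*(-10))/(12 - 10) - sqrt(-250 - 9) = 4*(105 + 3 - 80)/2 - sqrt(-259) = 4*(1/2)*28 - I*sqrt(259) = 56 - I*sqrt(259)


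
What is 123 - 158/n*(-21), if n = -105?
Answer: 457/5 ≈ 91.400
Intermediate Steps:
123 - 158/n*(-21) = 123 - 158/(-105)*(-21) = 123 - 158*(-1/105)*(-21) = 123 + (158/105)*(-21) = 123 - 158/5 = 457/5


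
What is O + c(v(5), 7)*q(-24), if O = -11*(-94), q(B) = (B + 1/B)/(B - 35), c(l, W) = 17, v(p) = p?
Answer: 1473953/1416 ≈ 1040.9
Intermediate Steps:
q(B) = (B + 1/B)/(-35 + B)
O = 1034
O + c(v(5), 7)*q(-24) = 1034 + 17*((1 + (-24)²)/((-24)*(-35 - 24))) = 1034 + 17*(-1/24*(1 + 576)/(-59)) = 1034 + 17*(-1/24*(-1/59)*577) = 1034 + 17*(577/1416) = 1034 + 9809/1416 = 1473953/1416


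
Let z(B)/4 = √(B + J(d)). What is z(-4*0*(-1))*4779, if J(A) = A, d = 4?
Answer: 38232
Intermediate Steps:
z(B) = 4*√(4 + B) (z(B) = 4*√(B + 4) = 4*√(4 + B))
z(-4*0*(-1))*4779 = (4*√(4 - 4*0*(-1)))*4779 = (4*√(4 + 0*(-1)))*4779 = (4*√(4 + 0))*4779 = (4*√4)*4779 = (4*2)*4779 = 8*4779 = 38232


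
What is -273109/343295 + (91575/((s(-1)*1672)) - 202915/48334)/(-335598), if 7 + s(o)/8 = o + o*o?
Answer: -18853904939461848803/23699609987269856640 ≈ -0.79554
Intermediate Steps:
s(o) = -56 + 8*o + 8*o² (s(o) = -56 + 8*(o + o*o) = -56 + 8*(o + o²) = -56 + (8*o + 8*o²) = -56 + 8*o + 8*o²)
-273109/343295 + (91575/((s(-1)*1672)) - 202915/48334)/(-335598) = -273109/343295 + (91575/(((-56 + 8*(-1) + 8*(-1)²)*1672)) - 202915/48334)/(-335598) = -273109*1/343295 + (91575/(((-56 - 8 + 8*1)*1672)) - 202915*1/48334)*(-1/335598) = -273109/343295 + (91575/(((-56 - 8 + 8)*1672)) - 202915/48334)*(-1/335598) = -273109/343295 + (91575/((-56*1672)) - 202915/48334)*(-1/335598) = -273109/343295 + (91575/(-93632) - 202915/48334)*(-1/335598) = -273109/343295 + (91575*(-1/93632) - 202915/48334)*(-1/335598) = -273109/343295 + (-8325/8512 - 202915/48334)*(-1/335598) = -273109/343295 - 1064796515/205709504*(-1/335598) = -273109/343295 + 1064796515/69035698123392 = -18853904939461848803/23699609987269856640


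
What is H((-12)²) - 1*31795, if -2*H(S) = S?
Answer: -31867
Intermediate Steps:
H(S) = -S/2
H((-12)²) - 1*31795 = -½*(-12)² - 1*31795 = -½*144 - 31795 = -72 - 31795 = -31867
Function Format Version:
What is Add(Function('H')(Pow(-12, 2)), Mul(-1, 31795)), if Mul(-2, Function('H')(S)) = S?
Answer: -31867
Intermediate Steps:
Function('H')(S) = Mul(Rational(-1, 2), S)
Add(Function('H')(Pow(-12, 2)), Mul(-1, 31795)) = Add(Mul(Rational(-1, 2), Pow(-12, 2)), Mul(-1, 31795)) = Add(Mul(Rational(-1, 2), 144), -31795) = Add(-72, -31795) = -31867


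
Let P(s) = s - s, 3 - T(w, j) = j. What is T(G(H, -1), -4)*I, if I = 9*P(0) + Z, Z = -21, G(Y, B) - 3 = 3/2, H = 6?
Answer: -147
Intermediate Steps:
G(Y, B) = 9/2 (G(Y, B) = 3 + 3/2 = 9/2)
T(w, j) = 3 - j
P(s) = 0
I = -21 (I = 9*0 - 21 = 0 - 21 = -21)
T(G(H, -1), -4)*I = (3 - 1*(-4))*(-21) = (3 + 4)*(-21) = 7*(-21) = -147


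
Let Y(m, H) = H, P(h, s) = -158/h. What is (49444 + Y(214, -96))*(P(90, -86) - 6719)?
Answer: -14924513032/45 ≈ -3.3166e+8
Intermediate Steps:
(49444 + Y(214, -96))*(P(90, -86) - 6719) = (49444 - 96)*(-158/90 - 6719) = 49348*(-158*1/90 - 6719) = 49348*(-79/45 - 6719) = 49348*(-302434/45) = -14924513032/45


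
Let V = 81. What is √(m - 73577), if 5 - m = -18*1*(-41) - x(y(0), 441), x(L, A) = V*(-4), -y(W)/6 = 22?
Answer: I*√74634 ≈ 273.19*I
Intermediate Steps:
y(W) = -132 (y(W) = -6*22 = -132)
x(L, A) = -324 (x(L, A) = 81*(-4) = -324)
m = -1057 (m = 5 - (-18*1*(-41) - 1*(-324)) = 5 - (-18*(-41) + 324) = 5 - (738 + 324) = 5 - 1*1062 = 5 - 1062 = -1057)
√(m - 73577) = √(-1057 - 73577) = √(-74634) = I*√74634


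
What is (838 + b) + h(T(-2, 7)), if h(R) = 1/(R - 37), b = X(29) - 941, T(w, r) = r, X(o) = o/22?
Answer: -16783/165 ≈ -101.72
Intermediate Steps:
X(o) = o/22 (X(o) = o*(1/22) = o/22)
b = -20673/22 (b = (1/22)*29 - 941 = 29/22 - 941 = -20673/22 ≈ -939.68)
h(R) = 1/(-37 + R)
(838 + b) + h(T(-2, 7)) = (838 - 20673/22) + 1/(-37 + 7) = -2237/22 + 1/(-30) = -2237/22 - 1/30 = -16783/165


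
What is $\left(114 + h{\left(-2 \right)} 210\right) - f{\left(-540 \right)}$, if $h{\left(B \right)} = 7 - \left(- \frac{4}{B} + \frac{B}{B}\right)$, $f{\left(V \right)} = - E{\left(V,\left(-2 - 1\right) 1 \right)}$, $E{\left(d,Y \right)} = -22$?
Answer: $932$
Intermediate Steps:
$f{\left(V \right)} = 22$ ($f{\left(V \right)} = \left(-1\right) \left(-22\right) = 22$)
$h{\left(B \right)} = 6 + \frac{4}{B}$ ($h{\left(B \right)} = 7 - \left(- \frac{4}{B} + 1\right) = 7 - \left(1 - \frac{4}{B}\right) = 6 + \frac{4}{B}$)
$\left(114 + h{\left(-2 \right)} 210\right) - f{\left(-540 \right)} = \left(114 + \left(6 + \frac{4}{-2}\right) 210\right) - 22 = \left(114 + \left(6 + 4 \left(- \frac{1}{2}\right)\right) 210\right) - 22 = \left(114 + \left(6 - 2\right) 210\right) - 22 = \left(114 + 4 \cdot 210\right) - 22 = \left(114 + 840\right) - 22 = 954 - 22 = 932$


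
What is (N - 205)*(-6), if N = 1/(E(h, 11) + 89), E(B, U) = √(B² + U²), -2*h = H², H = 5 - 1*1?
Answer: 4757373/3868 + 3*√185/3868 ≈ 1229.9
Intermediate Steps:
H = 4 (H = 5 - 1 = 4)
h = -8 (h = -½*4² = -½*16 = -8)
N = 1/(89 + √185) (N = 1/(√((-8)² + 11²) + 89) = 1/(√(64 + 121) + 89) = 1/(√185 + 89) = 1/(89 + √185) ≈ 0.0097464)
(N - 205)*(-6) = ((89/7736 - √185/7736) - 205)*(-6) = (-1585791/7736 - √185/7736)*(-6) = 4757373/3868 + 3*√185/3868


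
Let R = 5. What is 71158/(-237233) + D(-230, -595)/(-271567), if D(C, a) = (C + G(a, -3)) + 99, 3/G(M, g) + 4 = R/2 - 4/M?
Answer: -34282968789141/114482610355247 ≈ -0.29946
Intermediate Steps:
G(M, g) = 3/(-3/2 - 4/M) (G(M, g) = 3/(-4 + (5/2 - 4/M)) = 3/(-3/2 - 4/M))
D(C, a) = 99 + C - 6*a/(8 + 3*a) (D(C, a) = (C - 6*a/(8 + 3*a)) + 99 = 99 + C - 6*a/(8 + 3*a))
71158/(-237233) + D(-230, -595)/(-271567) = 71158/(-237233) + ((-6*(-595) + (8 + 3*(-595))*(99 - 230))/(8 + 3*(-595)))/(-271567) = 71158*(-1/237233) + ((3570 + (8 - 1785)*(-131))/(8 - 1785))*(-1/271567) = -71158/237233 + ((3570 - 1777*(-131))/(-1777))*(-1/271567) = -71158/237233 - (3570 + 232787)/1777*(-1/271567) = -71158/237233 - 1/1777*236357*(-1/271567) = -71158/237233 - 236357/1777*(-1/271567) = -71158/237233 + 236357/482574559 = -34282968789141/114482610355247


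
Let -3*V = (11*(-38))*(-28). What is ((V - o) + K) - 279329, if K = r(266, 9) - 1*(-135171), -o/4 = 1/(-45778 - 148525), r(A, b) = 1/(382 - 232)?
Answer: -4315255702997/29145450 ≈ -1.4806e+5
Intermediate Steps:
r(A, b) = 1/150
o = 4/194303 (o = -4/(-45778 - 148525) = -4/(-194303) = -4*(-1/194303) = 4/194303 ≈ 2.0586e-5)
K = 20275651/150 (K = 1/150 - 1*(-135171) = 1/150 + 135171 = 20275651/150 ≈ 1.3517e+5)
V = -11704/3 (V = -11*(-38)*(-28)/3 = -(-418)*(-28)/3 = -⅓*11704 = -11704/3 ≈ -3901.3)
((V - o) + K) - 279329 = ((-11704/3 - 1*4/194303) + 20275651/150) - 279329 = ((-11704/3 - 4/194303) + 20275651/150) - 279329 = (-2274122324/582909 + 20275651/150) - 279329 = 3825913700053/29145450 - 279329 = -4315255702997/29145450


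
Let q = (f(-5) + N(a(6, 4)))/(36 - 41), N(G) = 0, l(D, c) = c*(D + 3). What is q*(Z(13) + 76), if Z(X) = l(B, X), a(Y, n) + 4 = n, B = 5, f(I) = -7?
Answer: 252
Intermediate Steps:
l(D, c) = c*(3 + D)
a(Y, n) = -4 + n
Z(X) = 8*X (Z(X) = X*(3 + 5) = X*8 = 8*X)
q = 7/5 (q = (-7 + 0)/(36 - 41) = -7/(-5) = -7*(-1/5) = 7/5 ≈ 1.4000)
q*(Z(13) + 76) = 7*(8*13 + 76)/5 = 7*(104 + 76)/5 = (7/5)*180 = 252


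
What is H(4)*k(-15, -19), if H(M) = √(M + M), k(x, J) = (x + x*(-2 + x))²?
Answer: 115200*√2 ≈ 1.6292e+5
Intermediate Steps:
H(M) = √2*√M (H(M) = √(2*M) = √2*√M)
H(4)*k(-15, -19) = (√2*√4)*((-15)²*(-1 - 15)²) = (√2*2)*(225*(-16)²) = (2*√2)*(225*256) = (2*√2)*57600 = 115200*√2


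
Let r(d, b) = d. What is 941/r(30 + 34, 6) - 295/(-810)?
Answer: 78109/5184 ≈ 15.067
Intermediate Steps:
941/r(30 + 34, 6) - 295/(-810) = 941/(30 + 34) - 295/(-810) = 941/64 - 295*(-1/810) = 941*(1/64) + 59/162 = 941/64 + 59/162 = 78109/5184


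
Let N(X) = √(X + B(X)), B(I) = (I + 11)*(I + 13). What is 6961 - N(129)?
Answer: 6961 - √20009 ≈ 6819.5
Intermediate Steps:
B(I) = (11 + I)*(13 + I)
N(X) = √(143 + X² + 25*X) (N(X) = √(X + (143 + X² + 24*X)) = √(143 + X² + 25*X))
6961 - N(129) = 6961 - √(143 + 129² + 25*129) = 6961 - √(143 + 16641 + 3225) = 6961 - √20009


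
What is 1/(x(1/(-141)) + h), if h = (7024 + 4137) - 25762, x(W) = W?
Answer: -141/2058742 ≈ -6.8488e-5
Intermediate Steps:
h = -14601 (h = 11161 - 25762 = -14601)
1/(x(1/(-141)) + h) = 1/(1/(-141) - 14601) = 1/(-1/141 - 14601) = 1/(-2058742/141) = -141/2058742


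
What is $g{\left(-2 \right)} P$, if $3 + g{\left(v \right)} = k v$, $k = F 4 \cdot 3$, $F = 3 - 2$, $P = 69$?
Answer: $-1863$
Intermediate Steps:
$F = 1$ ($F = 3 - 2 = 1$)
$k = 12$ ($k = 1 \cdot 4 \cdot 3 = 4 \cdot 3 = 12$)
$g{\left(v \right)} = -3 + 12 v$
$g{\left(-2 \right)} P = \left(-3 + 12 \left(-2\right)\right) 69 = \left(-3 - 24\right) 69 = \left(-27\right) 69 = -1863$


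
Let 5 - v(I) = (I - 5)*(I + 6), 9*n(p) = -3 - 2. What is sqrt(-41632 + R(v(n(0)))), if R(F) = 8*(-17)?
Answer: 2*I*sqrt(10442) ≈ 204.37*I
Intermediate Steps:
n(p) = -5/9 (n(p) = (-3 - 2)/9 = (1/9)*(-5) = -5/9)
v(I) = 5 - (-5 + I)*(6 + I) (v(I) = 5 - (I - 5)*(I + 6) = 5 - (-5 + I)*(6 + I))
R(F) = -136
sqrt(-41632 + R(v(n(0)))) = sqrt(-41632 - 136) = sqrt(-41768) = 2*I*sqrt(10442)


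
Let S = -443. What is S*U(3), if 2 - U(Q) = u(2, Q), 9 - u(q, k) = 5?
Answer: 886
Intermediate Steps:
u(q, k) = 4 (u(q, k) = 9 - 1*5 = 9 - 5 = 4)
U(Q) = -2 (U(Q) = 2 - 1*4 = 2 - 4 = -2)
S*U(3) = -443*(-2) = 886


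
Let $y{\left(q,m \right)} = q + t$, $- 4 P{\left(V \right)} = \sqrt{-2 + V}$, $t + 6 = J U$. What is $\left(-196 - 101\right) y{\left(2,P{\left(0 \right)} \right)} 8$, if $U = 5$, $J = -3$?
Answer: $45144$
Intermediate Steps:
$t = -21$ ($t = -6 - 15 = -21$)
$P{\left(V \right)} = - \frac{\sqrt{-2 + V}}{4}$
$y{\left(q,m \right)} = -21 + q$ ($y{\left(q,m \right)} = q - 21 = -21 + q$)
$\left(-196 - 101\right) y{\left(2,P{\left(0 \right)} \right)} 8 = \left(-196 - 101\right) \left(-21 + 2\right) 8 = - 297 \left(\left(-19\right) 8\right) = \left(-297\right) \left(-152\right) = 45144$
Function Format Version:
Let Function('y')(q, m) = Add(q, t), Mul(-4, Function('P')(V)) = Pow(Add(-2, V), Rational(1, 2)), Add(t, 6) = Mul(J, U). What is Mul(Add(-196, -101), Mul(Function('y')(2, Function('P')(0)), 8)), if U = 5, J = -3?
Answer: 45144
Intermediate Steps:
t = -21 (t = Add(-6, Mul(-3, 5)) = Add(-6, -15) = -21)
Function('P')(V) = Mul(Rational(-1, 4), Pow(Add(-2, V), Rational(1, 2)))
Function('y')(q, m) = Add(-21, q) (Function('y')(q, m) = Add(q, -21) = Add(-21, q))
Mul(Add(-196, -101), Mul(Function('y')(2, Function('P')(0)), 8)) = Mul(Add(-196, -101), Mul(Add(-21, 2), 8)) = Mul(-297, Mul(-19, 8)) = Mul(-297, -152) = 45144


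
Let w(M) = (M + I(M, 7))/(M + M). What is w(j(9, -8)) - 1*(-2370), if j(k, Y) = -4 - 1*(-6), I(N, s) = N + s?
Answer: 9491/4 ≈ 2372.8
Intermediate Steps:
j(k, Y) = 2 (j(k, Y) = -4 + 6 = 2)
w(M) = (7 + 2*M)/(2*M) (w(M) = (M + (M + 7))/(M + M) = (M + (7 + M))/((2*M)) = (7 + 2*M)*(1/(2*M)) = (7 + 2*M)/(2*M))
w(j(9, -8)) - 1*(-2370) = (7/2 + 2)/2 - 1*(-2370) = (½)*(11/2) + 2370 = 11/4 + 2370 = 9491/4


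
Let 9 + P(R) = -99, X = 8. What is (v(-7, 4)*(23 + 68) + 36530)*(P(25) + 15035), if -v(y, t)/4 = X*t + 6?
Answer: 338813046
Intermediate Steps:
v(y, t) = -24 - 32*t (v(y, t) = -4*(8*t + 6) = -4*(6 + 8*t) = -24 - 32*t)
P(R) = -108 (P(R) = -9 - 99 = -108)
(v(-7, 4)*(23 + 68) + 36530)*(P(25) + 15035) = ((-24 - 32*4)*(23 + 68) + 36530)*(-108 + 15035) = ((-24 - 128)*91 + 36530)*14927 = (-152*91 + 36530)*14927 = (-13832 + 36530)*14927 = 22698*14927 = 338813046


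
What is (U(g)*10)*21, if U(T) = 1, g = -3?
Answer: 210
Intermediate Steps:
(U(g)*10)*21 = (1*10)*21 = 10*21 = 210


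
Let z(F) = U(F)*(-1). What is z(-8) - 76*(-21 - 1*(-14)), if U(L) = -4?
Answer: 536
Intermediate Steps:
z(F) = 4 (z(F) = -4*(-1) = 4)
z(-8) - 76*(-21 - 1*(-14)) = 4 - 76*(-21 - 1*(-14)) = 4 - 76*(-21 + 14) = 4 - 76*(-7) = 4 + 532 = 536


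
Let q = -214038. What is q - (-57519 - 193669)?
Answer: 37150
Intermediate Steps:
q - (-57519 - 193669) = -214038 - (-57519 - 193669) = -214038 - 1*(-251188) = -214038 + 251188 = 37150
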